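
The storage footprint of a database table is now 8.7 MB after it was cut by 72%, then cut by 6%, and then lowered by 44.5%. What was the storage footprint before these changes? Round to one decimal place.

The overall multiplier applied was 0.28 × 0.94 × 0.555 = 0.146076.
So the original storage footprint was 8.7 ÷ 0.146076 ≈ 59.6 MB.

59.6 MB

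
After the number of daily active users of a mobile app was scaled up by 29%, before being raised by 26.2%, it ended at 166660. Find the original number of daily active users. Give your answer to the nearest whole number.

102372

The overall multiplier applied was 1.29 × 1.262 = 1.62798.
So the original number of daily active users was 166660 ÷ 1.62798 ≈ 102372.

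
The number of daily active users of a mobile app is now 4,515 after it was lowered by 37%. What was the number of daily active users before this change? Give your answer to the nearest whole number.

7,167

The overall multiplier applied was 0.63.
So the original number of daily active users was 4,515 ÷ 0.63 ≈ 7,167.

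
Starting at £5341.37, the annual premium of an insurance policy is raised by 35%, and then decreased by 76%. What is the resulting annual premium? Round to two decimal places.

£1730.60

Each change multiplies by a factor: 1.35 × 0.24 = 0.324.
£5341.37 × 0.324 = £1730.60388 ≈ £1730.60.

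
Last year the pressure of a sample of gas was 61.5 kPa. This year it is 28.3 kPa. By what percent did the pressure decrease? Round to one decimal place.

54.0%

Change: 28.3 − 61.5 = -33.2.
Relative to the original: -33.2 ÷ 61.5 ≈ -54.0%.
So the pressure decreased by 54.0%.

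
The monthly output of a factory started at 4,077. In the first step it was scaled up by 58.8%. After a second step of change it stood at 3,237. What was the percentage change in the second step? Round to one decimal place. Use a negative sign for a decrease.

After the first step: 4,077 × 1.588 = 6474.276.
Second-step multiplier: 3,237 ÷ 6474.276 ≈ 0.49998.
That is a change of -50.0%.

-50.0%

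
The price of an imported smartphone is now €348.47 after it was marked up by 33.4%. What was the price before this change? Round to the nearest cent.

€261.22

The overall multiplier applied was 1.334.
So the original price was €348.47 ÷ 1.334 ≈ €261.22.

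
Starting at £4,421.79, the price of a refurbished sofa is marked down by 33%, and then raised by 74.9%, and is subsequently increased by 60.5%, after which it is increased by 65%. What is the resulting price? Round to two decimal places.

£13,722.14

Apply the 33% decrease: £4,421.79 × 0.67 = £2962.5993.
After the 74.9% increase: £2962.5993 × 1.749 = £5181.5861757.
Apply the 60.5% increase: £5181.5861757 × 1.605 = £8316.4458119985.
65% increase: £8316.4458119985 × 1.65 = £13722.135589797525 ≈ £13,722.14.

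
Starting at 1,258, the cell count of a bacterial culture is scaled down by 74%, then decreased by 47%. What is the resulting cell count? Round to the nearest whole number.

Each change multiplies by a factor: 0.26 × 0.53 = 0.1378.
1,258 × 0.1378 = 173.3524 ≈ 173.

173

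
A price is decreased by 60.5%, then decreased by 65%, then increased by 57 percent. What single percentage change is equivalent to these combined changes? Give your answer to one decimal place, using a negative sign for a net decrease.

A 60.5% decrease multiplies by 0.395.
Then a 65% decrease: 0.395 × 0.35 = 0.13825.
Then a 57% increase: 0.13825 × 1.57 = 0.2170525.
Overall factor 0.2170525, i.e. -78.3%.

-78.3%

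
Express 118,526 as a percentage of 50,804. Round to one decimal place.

233.3%

118,526 ÷ 50,804 ≈ 233.3%.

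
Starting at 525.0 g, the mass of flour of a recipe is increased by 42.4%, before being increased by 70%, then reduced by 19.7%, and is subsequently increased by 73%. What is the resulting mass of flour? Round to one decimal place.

Each change multiplies by a factor: 1.424 × 1.7 × 0.803 × 1.73 = 3.362951152.
525.0 × 3.362951152 = 1765.5493548 ≈ 1765.5.

1765.5 g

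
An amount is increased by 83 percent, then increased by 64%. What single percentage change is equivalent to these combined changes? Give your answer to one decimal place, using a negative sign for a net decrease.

200.1%

The combined multiplier is 1.83 × 1.64 = 3.0012.
That corresponds to an increase of 200.1%.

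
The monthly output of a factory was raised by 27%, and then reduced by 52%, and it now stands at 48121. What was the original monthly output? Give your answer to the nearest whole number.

78939

Undoing the 52% decrease: 48121 ÷ 0.48 ≈ 100252.083333.
Undoing the 27% increase: 100252.083333 ÷ 1.27 ≈ 78939.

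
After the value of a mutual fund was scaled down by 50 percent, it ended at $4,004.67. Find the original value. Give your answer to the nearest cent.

$8,009.34

The overall multiplier applied was 0.5.
So the original value was $4,004.67 ÷ 0.5 = $8,009.34.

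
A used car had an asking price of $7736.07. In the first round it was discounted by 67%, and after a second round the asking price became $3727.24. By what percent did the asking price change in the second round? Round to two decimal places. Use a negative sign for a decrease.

46.00%

After the first round: $7736.07 × 0.33 = $2552.9031.
Second-round multiplier: $3727.24 ÷ $2552.9031 ≈ 1.460001.
That is a change of 46.00%.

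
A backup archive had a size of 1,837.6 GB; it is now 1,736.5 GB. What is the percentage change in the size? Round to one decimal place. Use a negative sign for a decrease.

-5.5%

Change: 1,736.5 − 1,837.6 = -101.1.
Relative to the original: -101.1 ÷ 1,837.6 ≈ -5.5%.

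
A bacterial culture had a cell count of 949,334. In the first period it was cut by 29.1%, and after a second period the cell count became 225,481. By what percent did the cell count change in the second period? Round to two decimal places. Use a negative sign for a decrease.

After the first period: 949,334 × 0.709 = 673077.806.
Second-period multiplier: 225,481 ÷ 673077.806 ≈ 0.335.
That is a change of -66.50%.

-66.50%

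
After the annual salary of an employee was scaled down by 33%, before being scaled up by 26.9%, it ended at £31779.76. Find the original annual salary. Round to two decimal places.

£37377.84

The overall multiplier applied was 0.67 × 1.269 = 0.85023.
So the original annual salary was £31779.76 ÷ 0.85023 ≈ £37377.84.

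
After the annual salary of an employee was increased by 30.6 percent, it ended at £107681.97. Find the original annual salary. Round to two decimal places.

The overall multiplier applied was 1.306.
So the original annual salary was £107681.97 ÷ 1.306 ≈ £82451.74.

£82451.74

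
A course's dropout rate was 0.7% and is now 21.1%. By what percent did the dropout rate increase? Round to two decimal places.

2914.29%

The change is 21.1 − 0.7 = 20.4 percentage points.
Relative to the original 0.7%, that is 20.4 ÷ 0.7 ≈ 2914.29%.
So the dropout rate rose by 2914.29%.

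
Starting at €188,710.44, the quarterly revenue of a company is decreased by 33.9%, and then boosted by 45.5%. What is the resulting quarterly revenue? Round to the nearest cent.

€181,493.21

After the 33.9% decrease: €188,710.44 × 0.661 = €124737.60084.
After the 45.5% increase: €124737.60084 × 1.455 = €181493.2092222 ≈ €181,493.21.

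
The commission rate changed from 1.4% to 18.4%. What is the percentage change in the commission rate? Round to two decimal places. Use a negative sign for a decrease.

The change is 18.4 − 1.4 = 17.0 percentage points.
Relative to the original 1.4%, that is 17.0 ÷ 1.4 ≈ 1214.29%.

1214.29%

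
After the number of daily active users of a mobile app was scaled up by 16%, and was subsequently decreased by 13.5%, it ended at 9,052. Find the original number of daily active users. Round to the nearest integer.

Undoing the 13.5% decrease: 9,052 ÷ 0.865 ≈ 10464.739884.
Undoing the 16% increase: 10464.739884 ÷ 1.16 ≈ 9,021.

9,021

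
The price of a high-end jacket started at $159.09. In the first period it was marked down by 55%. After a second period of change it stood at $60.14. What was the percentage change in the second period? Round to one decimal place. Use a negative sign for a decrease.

After the first period: $159.09 × 0.45 = $71.5905.
Second-period multiplier: $60.14 ÷ $71.5905 ≈ 0.84006.
That is a change of -16.0%.

-16.0%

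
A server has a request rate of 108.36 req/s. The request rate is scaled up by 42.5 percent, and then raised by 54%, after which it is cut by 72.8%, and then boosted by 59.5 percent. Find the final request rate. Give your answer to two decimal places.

103.17 req/s

Each change multiplies by a factor: 1.425 × 1.54 × 0.272 × 1.595 = 0.95206188.
108.36 × 0.95206188 = 103.1654253168 ≈ 103.17.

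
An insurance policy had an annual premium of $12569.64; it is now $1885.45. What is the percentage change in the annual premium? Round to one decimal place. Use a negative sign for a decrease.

Change: $1885.45 − $12569.64 = -$10684.19.
Relative to the original: -$10684.19 ÷ $12569.64 ≈ -85.0%.

-85.0%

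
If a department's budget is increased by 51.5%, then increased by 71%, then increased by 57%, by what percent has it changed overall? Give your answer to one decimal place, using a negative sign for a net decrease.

306.7%

A 51.5% increase multiplies by 1.515.
Then a 71% increase: 1.515 × 1.71 = 2.59065.
Then a 57% increase: 2.59065 × 1.57 = 4.0673205.
Overall factor 4.0673205, i.e. 306.7%.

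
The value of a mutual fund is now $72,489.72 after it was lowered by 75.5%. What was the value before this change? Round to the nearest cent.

The overall multiplier applied was 0.245.
So the original value was $72,489.72 ÷ 0.245 ≈ $295,876.41.

$295,876.41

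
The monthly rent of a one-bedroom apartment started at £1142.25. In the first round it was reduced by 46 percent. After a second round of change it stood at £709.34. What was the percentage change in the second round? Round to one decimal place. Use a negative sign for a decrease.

15.0%

After the first round: £1142.25 × 0.54 = £616.815.
Second-round multiplier: £709.34 ÷ £616.815 ≈ 1.15.
That is a change of 15.0%.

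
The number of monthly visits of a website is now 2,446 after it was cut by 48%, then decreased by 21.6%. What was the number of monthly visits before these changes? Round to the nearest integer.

Undoing the 21.6% decrease: 2,446 ÷ 0.784 ≈ 3119.897959.
Undoing the 48% decrease: 3119.897959 ÷ 0.52 ≈ 6,000.

6,000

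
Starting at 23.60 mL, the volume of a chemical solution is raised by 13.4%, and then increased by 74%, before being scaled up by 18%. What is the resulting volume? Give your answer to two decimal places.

13.4% increase: 23.60 × 1.134 = 26.7624.
After the 74% increase: 26.7624 × 1.74 = 46.566576.
18% increase: 46.566576 × 1.18 = 54.94855968 ≈ 54.95.

54.95 mL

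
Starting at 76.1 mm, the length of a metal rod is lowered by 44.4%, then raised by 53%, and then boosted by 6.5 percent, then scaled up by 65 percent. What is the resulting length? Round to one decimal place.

After the 44.4% decrease: 76.1 × 0.556 = 42.3116.
Apply the 53% increase: 42.3116 × 1.53 = 64.736748.
Apply the 6.5% increase: 64.736748 × 1.065 = 68.94463662.
Apply the 65% increase: 68.94463662 × 1.65 = 113.758650423 ≈ 113.8.

113.8 mm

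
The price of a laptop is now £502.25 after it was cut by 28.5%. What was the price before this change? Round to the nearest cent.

The overall multiplier applied was 0.715.
So the original price was £502.25 ÷ 0.715 ≈ £702.45.

£702.45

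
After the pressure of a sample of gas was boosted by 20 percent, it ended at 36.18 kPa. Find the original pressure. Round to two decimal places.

The overall multiplier applied was 1.2.
So the original pressure was 36.18 ÷ 1.2 = 30.15 kPa.

30.15 kPa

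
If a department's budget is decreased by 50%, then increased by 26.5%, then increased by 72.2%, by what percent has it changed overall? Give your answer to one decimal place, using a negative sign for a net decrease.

8.9%

The combined multiplier is 0.5 × 1.265 × 1.722 = 1.089165.
That corresponds to an increase of 8.9%.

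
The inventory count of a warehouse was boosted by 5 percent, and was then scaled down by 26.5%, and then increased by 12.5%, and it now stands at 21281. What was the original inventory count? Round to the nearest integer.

The overall multiplier applied was 1.05 × 0.735 × 1.125 = 0.86821875.
So the original inventory count was 21281 ÷ 0.86821875 ≈ 24511.

24511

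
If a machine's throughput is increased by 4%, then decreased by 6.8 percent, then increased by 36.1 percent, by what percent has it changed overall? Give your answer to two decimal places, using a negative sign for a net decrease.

A 4% increase multiplies by 1.04.
Then a 6.8% decrease: 1.04 × 0.932 = 0.96928.
Then a 36.1% increase: 0.96928 × 1.361 = 1.31919008.
Overall factor 1.31919008, i.e. 31.92%.

31.92%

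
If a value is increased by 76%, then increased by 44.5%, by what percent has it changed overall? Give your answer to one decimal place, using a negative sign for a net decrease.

The combined multiplier is 1.76 × 1.445 = 2.5432.
That corresponds to an increase of 154.3%.

154.3%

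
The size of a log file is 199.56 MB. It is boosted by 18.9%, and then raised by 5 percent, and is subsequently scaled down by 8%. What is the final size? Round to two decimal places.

Apply the 18.9% increase: 199.56 × 1.189 = 237.27684.
5% increase: 237.27684 × 1.05 = 249.140682.
Apply the 8% decrease: 249.140682 × 0.92 = 229.20942744 ≈ 229.21.

229.21 MB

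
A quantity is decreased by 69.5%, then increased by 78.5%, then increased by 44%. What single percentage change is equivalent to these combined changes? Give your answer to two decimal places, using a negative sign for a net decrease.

A 69.5% decrease multiplies by 0.305.
Then a 78.5% increase: 0.305 × 1.785 = 0.544425.
Then a 44% increase: 0.544425 × 1.44 = 0.783972.
Overall factor 0.783972, i.e. -21.60%.

-21.60%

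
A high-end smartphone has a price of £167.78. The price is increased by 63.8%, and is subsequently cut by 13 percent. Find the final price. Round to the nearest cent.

£239.10

Apply the 63.8% increase: £167.78 × 1.638 = £274.82364.
13% decrease: £274.82364 × 0.87 = £239.0965668 ≈ £239.10.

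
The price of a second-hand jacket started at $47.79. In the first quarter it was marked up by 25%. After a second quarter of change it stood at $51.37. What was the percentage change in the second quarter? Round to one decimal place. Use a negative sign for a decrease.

-14.0%

After the first quarter: $47.79 × 1.25 = $59.7375.
Second-quarter multiplier: $51.37 ÷ $59.7375 ≈ 0.85993.
That is a change of -14.0%.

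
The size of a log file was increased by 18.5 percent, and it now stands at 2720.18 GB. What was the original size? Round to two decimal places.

The overall multiplier applied was 1.185.
So the original size was 2720.18 ÷ 1.185 ≈ 2295.51 GB.

2295.51 GB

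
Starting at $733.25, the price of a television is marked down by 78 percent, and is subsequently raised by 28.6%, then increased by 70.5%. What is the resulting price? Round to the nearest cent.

Each change multiplies by a factor: 0.22 × 1.286 × 1.705 = 0.4823786.
$733.25 × 0.4823786 = $353.70410845 ≈ $353.70.

$353.70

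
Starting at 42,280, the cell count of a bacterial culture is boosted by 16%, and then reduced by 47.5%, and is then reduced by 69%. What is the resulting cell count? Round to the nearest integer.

Each change multiplies by a factor: 1.16 × 0.525 × 0.31 = 0.18879.
42,280 × 0.18879 = 7982.0412 ≈ 7,982.

7,982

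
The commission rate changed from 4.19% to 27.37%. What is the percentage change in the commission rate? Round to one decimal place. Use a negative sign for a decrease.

The change is 27.37 − 4.19 = 23.18 percentage points.
Relative to the original 4.19%, that is 23.18 ÷ 4.19 ≈ 553.2%.

553.2%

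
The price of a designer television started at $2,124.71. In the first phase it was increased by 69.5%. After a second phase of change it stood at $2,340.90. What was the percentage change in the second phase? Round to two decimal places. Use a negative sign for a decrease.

After the first phase: $2,124.71 × 1.695 = $3601.38345.
Second-phase multiplier: $2,340.90 ÷ $3601.38345 ≈ 0.65.
That is a change of -35.00%.

-35.00%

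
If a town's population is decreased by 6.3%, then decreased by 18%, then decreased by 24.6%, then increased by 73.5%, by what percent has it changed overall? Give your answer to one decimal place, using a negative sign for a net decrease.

0.5%

The combined multiplier is 0.937 × 0.82 × 0.754 × 1.735 = 1.0051347046.
That corresponds to an increase of 0.5%.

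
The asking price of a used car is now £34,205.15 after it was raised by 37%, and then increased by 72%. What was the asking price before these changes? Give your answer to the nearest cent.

£14,515.85

The overall multiplier applied was 1.37 × 1.72 = 2.3564.
So the original asking price was £34,205.15 ÷ 2.3564 ≈ £14,515.85.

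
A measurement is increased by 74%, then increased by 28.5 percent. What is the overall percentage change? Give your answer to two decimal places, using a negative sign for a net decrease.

A 74% increase multiplies by 1.74.
Then a 28.5% increase: 1.74 × 1.285 = 2.2359.
Overall factor 2.2359, i.e. 123.59%.

123.59%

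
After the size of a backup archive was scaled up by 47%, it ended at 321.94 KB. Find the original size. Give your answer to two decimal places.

The overall multiplier applied was 1.47.
So the original size was 321.94 ÷ 1.47 ≈ 219.01 KB.

219.01 KB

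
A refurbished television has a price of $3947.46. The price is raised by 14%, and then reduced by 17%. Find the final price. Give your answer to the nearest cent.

Each change multiplies by a factor: 1.14 × 0.83 = 0.9462.
$3947.46 × 0.9462 = $3735.086652 ≈ $3735.09.

$3735.09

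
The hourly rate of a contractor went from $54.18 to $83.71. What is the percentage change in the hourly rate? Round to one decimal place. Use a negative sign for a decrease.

Change: $83.71 − $54.18 = $29.53.
Relative to the original: $29.53 ÷ $54.18 ≈ 54.5%.

54.5%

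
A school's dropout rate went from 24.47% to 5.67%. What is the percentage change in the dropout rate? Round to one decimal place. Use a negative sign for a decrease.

The change is 5.67 − 24.47 = -18.80 percentage points.
Relative to the original 24.47%, that is -18.80 ÷ 24.47 ≈ -76.8%.

-76.8%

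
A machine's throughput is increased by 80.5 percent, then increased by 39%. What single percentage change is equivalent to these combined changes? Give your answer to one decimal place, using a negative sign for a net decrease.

An 80.5% increase multiplies by 1.805.
Then a 39% increase: 1.805 × 1.39 = 2.50895.
Overall factor 2.50895, i.e. 150.9%.

150.9%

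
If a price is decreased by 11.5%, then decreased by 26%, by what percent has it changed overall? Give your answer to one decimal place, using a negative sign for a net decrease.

-34.5%

The combined multiplier is 0.885 × 0.74 = 0.6549.
That corresponds to a decrease of 34.5%.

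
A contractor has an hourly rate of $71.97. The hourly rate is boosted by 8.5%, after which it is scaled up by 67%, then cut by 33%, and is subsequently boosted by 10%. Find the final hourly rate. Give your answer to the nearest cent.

$96.11

Apply the 8.5% increase: $71.97 × 1.085 = $78.08745.
Apply the 67% increase: $78.08745 × 1.67 = $130.4060415.
After the 33% decrease: $130.4060415 × 0.67 = $87.372047805.
10% increase: $87.372047805 × 1.1 = $96.1092525855 ≈ $96.11.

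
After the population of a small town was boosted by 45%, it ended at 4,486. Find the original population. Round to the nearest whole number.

The overall multiplier applied was 1.45.
So the original population was 4,486 ÷ 1.45 ≈ 3,094.

3,094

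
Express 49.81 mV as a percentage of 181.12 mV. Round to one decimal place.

49.81 mV ÷ 181.12 mV ≈ 27.5%.

27.5%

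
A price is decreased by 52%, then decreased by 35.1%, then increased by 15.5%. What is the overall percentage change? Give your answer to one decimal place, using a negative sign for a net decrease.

-64.0%

The combined multiplier is 0.48 × 0.649 × 1.155 = 0.3598056.
That corresponds to a decrease of 64.0%.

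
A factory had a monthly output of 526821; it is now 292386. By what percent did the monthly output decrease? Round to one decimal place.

Change: 292386 − 526821 = -234435.
Relative to the original: -234435 ÷ 526821 ≈ -44.5%.
So the monthly output decreased by 44.5%.

44.5%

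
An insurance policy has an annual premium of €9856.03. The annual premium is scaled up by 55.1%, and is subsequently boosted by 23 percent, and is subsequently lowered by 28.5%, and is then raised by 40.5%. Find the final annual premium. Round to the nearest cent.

€18888.67

55.1% increase: €9856.03 × 1.551 = €15286.70253.
Apply the 23% increase: €15286.70253 × 1.23 = €18802.6441119.
28.5% decrease: €18802.6441119 × 0.715 = €13443.8905400085.
After the 40.5% increase: €13443.8905400085 × 1.405 = €18888.6662087119425 ≈ €18888.67.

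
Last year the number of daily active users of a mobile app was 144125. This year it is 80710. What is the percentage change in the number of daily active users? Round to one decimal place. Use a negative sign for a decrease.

Change: 80710 − 144125 = -63415.
Relative to the original: -63415 ÷ 144125 = -44.0%.

-44.0%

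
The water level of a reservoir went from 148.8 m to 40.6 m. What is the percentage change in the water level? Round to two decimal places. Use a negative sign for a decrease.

-72.72%

Change: 40.6 − 148.8 = -108.2.
Relative to the original: -108.2 ÷ 148.8 ≈ -72.72%.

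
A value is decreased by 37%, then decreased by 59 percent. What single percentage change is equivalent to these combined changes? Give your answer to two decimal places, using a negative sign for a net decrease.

-74.17%

A 37% decrease multiplies by 0.63.
Then a 59% decrease: 0.63 × 0.41 = 0.2583.
Overall factor 0.2583, i.e. -74.17%.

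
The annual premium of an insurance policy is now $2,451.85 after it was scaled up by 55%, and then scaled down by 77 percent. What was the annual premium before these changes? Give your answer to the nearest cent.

Undoing the 77% decrease: $2,451.85 ÷ 0.23 ≈ $10660.217391.
Undoing the 55% increase: $10660.217391 ÷ 1.55 ≈ $6,877.56.

$6,877.56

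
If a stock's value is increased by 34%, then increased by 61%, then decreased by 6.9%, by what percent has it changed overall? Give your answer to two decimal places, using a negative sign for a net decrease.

The combined multiplier is 1.34 × 1.61 × 0.931 = 2.0085394.
That corresponds to an increase of 100.85%.

100.85%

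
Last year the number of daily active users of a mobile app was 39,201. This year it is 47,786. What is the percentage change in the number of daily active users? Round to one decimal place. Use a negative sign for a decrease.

21.9%

Change: 47,786 − 39,201 = 8,585.
Relative to the original: 8,585 ÷ 39,201 ≈ 21.9%.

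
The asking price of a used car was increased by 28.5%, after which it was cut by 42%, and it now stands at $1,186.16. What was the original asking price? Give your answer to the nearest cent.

$1,591.52

The overall multiplier applied was 1.285 × 0.58 = 0.7453.
So the original asking price was $1,186.16 ÷ 0.7453 ≈ $1,591.52.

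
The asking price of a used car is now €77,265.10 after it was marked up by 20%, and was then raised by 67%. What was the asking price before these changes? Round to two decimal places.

Undoing the 67% increase: €77,265.10 ÷ 1.67 ≈ €46266.526946.
Undoing the 20% increase: €46266.526946 ÷ 1.2 ≈ €38,555.44.

€38,555.44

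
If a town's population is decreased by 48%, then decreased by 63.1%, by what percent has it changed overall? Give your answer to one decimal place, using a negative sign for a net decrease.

-80.8%

The combined multiplier is 0.52 × 0.369 = 0.19188.
That corresponds to a decrease of 80.8%.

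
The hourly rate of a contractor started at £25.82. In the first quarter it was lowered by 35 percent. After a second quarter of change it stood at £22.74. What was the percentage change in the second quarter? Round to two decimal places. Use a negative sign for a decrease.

35.49%

After the first quarter: £25.82 × 0.65 = £16.783.
Second-quarter multiplier: £22.74 ÷ £16.783 ≈ 1.354943.
That is a change of 35.49%.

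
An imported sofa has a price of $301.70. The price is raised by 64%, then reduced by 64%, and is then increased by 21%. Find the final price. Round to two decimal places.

Each change multiplies by a factor: 1.64 × 0.36 × 1.21 = 0.714384.
$301.70 × 0.714384 = $215.5296528 ≈ $215.53.

$215.53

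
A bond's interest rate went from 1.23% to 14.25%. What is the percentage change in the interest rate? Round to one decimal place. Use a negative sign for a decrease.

1058.5%

The change is 14.25 − 1.23 = 13.02 percentage points.
Relative to the original 1.23%, that is 13.02 ÷ 1.23 ≈ 1058.5%.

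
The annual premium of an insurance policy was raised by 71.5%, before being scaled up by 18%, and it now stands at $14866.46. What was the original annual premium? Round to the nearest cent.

Undoing the 18% increase: $14866.46 ÷ 1.18 ≈ $12598.694915.
Undoing the 71.5% increase: $12598.694915 ÷ 1.715 ≈ $7346.18.

$7346.18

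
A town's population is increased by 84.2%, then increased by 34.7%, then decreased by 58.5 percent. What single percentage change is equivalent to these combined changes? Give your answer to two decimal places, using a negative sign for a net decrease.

The combined multiplier is 1.842 × 1.347 × 0.415 = 1.02968721.
That corresponds to an increase of 2.97%.

2.97%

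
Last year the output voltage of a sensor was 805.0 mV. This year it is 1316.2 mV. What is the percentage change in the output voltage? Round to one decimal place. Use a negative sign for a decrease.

Change: 1316.2 − 805.0 = 511.2.
Relative to the original: 511.2 ÷ 805.0 ≈ 63.5%.

63.5%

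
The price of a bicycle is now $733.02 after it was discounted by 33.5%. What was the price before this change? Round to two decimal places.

The overall multiplier applied was 0.665.
So the original price was $733.02 ÷ 0.665 ≈ $1,102.29.

$1,102.29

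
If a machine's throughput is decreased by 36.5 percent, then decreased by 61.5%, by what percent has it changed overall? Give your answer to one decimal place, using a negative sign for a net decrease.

The combined multiplier is 0.635 × 0.385 = 0.244475.
That corresponds to a decrease of 75.6%.

-75.6%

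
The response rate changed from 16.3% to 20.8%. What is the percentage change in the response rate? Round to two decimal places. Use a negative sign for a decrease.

The change is 20.8 − 16.3 = 4.5 percentage points.
Relative to the original 16.3%, that is 4.5 ÷ 16.3 ≈ 27.61%.

27.61%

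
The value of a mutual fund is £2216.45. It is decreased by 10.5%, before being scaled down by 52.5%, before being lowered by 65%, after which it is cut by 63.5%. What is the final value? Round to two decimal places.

Apply the 10.5% decrease: £2216.45 × 0.895 = £1983.72275.
52.5% decrease: £1983.72275 × 0.475 = £942.26830625.
Apply the 65% decrease: £942.26830625 × 0.35 = £329.7939071875.
After the 63.5% decrease: £329.7939071875 × 0.365 = £120.3747761234375 ≈ £120.37.

£120.37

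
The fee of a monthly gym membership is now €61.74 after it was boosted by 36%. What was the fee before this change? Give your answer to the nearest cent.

The overall multiplier applied was 1.36.
So the original fee was €61.74 ÷ 1.36 ≈ €45.40.

€45.40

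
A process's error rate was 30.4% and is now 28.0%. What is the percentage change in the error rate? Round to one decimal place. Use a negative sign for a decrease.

-7.9%

The change is 28.0 − 30.4 = -2.4 percentage points.
Relative to the original 30.4%, that is -2.4 ÷ 30.4 ≈ -7.9%.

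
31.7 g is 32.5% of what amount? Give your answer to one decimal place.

31.7 g ÷ 0.325 ≈ 97.5 g.

97.5 g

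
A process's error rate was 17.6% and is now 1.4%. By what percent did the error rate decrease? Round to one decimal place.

The change is 1.4 − 17.6 = -16.2 percentage points.
Relative to the original 17.6%, that is -16.2 ÷ 17.6 ≈ -92.0%.
So the error rate fell by 92.0%.

92.0%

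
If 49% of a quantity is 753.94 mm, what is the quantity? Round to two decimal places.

1538.65 mm

753.94 mm ÷ 0.49 ≈ 1538.65 mm.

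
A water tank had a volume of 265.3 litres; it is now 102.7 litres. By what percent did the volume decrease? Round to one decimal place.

Change: 102.7 − 265.3 = -162.6.
Relative to the original: -162.6 ÷ 265.3 ≈ -61.3%.
So the volume decreased by 61.3%.

61.3%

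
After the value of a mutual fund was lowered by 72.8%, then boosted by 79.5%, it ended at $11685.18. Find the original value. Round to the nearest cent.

Undoing the 79.5% increase: $11685.18 ÷ 1.795 ≈ $6509.849582.
Undoing the 72.8% decrease: $6509.849582 ÷ 0.272 ≈ $23933.27.

$23933.27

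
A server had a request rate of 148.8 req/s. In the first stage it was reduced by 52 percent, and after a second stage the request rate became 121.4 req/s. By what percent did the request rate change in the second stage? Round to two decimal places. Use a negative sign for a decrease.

69.97%

After the first stage: 148.8 × 0.48 = 71.424.
Second-stage multiplier: 121.4 ÷ 71.424 ≈ 1.699709.
That is a change of 69.97%.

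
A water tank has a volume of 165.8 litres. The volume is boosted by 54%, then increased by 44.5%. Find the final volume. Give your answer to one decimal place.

369.0 litres

After the 54% increase: 165.8 × 1.54 = 255.332.
After the 44.5% increase: 255.332 × 1.445 = 368.95474 ≈ 369.0.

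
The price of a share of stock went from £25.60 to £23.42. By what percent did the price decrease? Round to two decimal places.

8.52%

Change: £23.42 − £25.60 = -£2.18.
Relative to the original: -£2.18 ÷ £25.60 ≈ -8.52%.
So the price decreased by 8.52%.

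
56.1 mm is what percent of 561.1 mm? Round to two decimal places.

10.00%

56.1 mm ÷ 561.1 mm ≈ 10.00%.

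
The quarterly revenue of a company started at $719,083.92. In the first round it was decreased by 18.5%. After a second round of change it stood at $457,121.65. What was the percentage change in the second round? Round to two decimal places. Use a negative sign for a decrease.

-22.00%

After the first round: $719,083.92 × 0.815 = $586053.3948.
Second-round multiplier: $457,121.65 ÷ $586053.3948 ≈ 0.78.
That is a change of -22.00%.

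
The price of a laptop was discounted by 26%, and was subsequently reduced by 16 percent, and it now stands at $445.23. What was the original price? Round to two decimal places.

The overall multiplier applied was 0.74 × 0.84 = 0.6216.
So the original price was $445.23 ÷ 0.6216 ≈ $716.26.

$716.26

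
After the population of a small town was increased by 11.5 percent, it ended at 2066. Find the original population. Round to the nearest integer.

The overall multiplier applied was 1.115.
So the original population was 2066 ÷ 1.115 ≈ 1853.

1853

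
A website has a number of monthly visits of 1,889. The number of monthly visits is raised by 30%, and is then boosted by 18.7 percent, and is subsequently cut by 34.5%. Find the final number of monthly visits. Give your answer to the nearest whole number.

Each change multiplies by a factor: 1.3 × 1.187 × 0.655 = 1.0107305.
1,889 × 1.0107305 = 1909.2699145 ≈ 1,909.

1,909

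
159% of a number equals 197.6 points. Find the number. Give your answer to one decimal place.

124.3 points

197.6 points ÷ 1.59 ≈ 124.3 points.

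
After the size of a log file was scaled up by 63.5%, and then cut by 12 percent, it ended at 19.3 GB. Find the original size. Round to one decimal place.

Undoing the 12% decrease: 19.3 ÷ 0.88 ≈ 21.931818.
Undoing the 63.5% increase: 21.931818 ÷ 1.635 ≈ 13.4 GB.

13.4 GB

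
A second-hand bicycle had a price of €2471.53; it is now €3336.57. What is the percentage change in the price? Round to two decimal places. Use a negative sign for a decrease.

Change: €3336.57 − €2471.53 = €865.04.
Relative to the original: €865.04 ÷ €2471.53 ≈ 35.00%.

35.00%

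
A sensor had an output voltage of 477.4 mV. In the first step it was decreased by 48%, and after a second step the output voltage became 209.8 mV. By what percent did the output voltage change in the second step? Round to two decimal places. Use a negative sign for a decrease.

-15.49%

After the first step: 477.4 × 0.52 = 248.248.
Second-step multiplier: 209.8 ÷ 248.248 ≈ 0.845123.
That is a change of -15.49%.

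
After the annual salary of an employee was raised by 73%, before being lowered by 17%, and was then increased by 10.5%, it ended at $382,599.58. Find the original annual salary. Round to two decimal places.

$241,133.76

Undoing the 10.5% increase: $382,599.58 ÷ 1.105 ≈ $346243.963801.
Undoing the 17% decrease: $346243.963801 ÷ 0.83 ≈ $417161.40217.
Undoing the 73% increase: $417161.40217 ÷ 1.73 ≈ $241,133.76.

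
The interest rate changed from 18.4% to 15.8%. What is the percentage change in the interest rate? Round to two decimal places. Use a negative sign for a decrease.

-14.13%

The change is 15.8 − 18.4 = -2.6 percentage points.
Relative to the original 18.4%, that is -2.6 ÷ 18.4 ≈ -14.13%.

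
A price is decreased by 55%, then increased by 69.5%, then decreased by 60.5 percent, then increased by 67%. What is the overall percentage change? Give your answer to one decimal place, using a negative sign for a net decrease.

-49.7%

The combined multiplier is 0.45 × 1.695 × 0.395 × 1.67 = 0.5031480375.
That corresponds to a decrease of 49.7%.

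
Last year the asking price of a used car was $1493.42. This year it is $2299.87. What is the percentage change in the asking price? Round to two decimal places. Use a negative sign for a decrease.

54.00%

Change: $2299.87 − $1493.42 = $806.45.
Relative to the original: $806.45 ÷ $1493.42 ≈ 54.00%.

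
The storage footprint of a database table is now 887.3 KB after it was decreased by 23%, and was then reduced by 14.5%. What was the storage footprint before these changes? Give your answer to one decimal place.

1347.8 KB

The overall multiplier applied was 0.77 × 0.855 = 0.65835.
So the original storage footprint was 887.3 ÷ 0.65835 ≈ 1347.8 KB.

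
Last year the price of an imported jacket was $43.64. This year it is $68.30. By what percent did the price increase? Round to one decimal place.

56.5%

Change: $68.30 − $43.64 = $24.66.
Relative to the original: $24.66 ÷ $43.64 ≈ 56.5%.
So the price increased by 56.5%.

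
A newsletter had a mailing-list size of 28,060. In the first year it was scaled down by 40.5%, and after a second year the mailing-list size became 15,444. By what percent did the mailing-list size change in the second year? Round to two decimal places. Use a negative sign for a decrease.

-7.50%

After the first year: 28,060 × 0.595 = 16695.7.
Second-year multiplier: 15,444 ÷ 16695.7 ≈ 0.925029.
That is a change of -7.50%.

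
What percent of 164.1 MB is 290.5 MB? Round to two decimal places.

290.5 MB ÷ 164.1 MB ≈ 177.03%.

177.03%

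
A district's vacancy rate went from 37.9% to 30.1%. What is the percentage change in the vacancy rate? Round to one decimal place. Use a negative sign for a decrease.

The change is 30.1 − 37.9 = -7.8 percentage points.
Relative to the original 37.9%, that is -7.8 ÷ 37.9 ≈ -20.6%.

-20.6%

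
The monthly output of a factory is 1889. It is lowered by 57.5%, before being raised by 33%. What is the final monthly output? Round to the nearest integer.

1068

After the 57.5% decrease: 1889 × 0.425 = 802.825.
Apply the 33% increase: 802.825 × 1.33 = 1067.75725 ≈ 1068.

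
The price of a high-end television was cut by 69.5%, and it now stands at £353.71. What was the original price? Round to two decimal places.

The overall multiplier applied was 0.305.
So the original price was £353.71 ÷ 0.305 ≈ £1159.70.

£1159.70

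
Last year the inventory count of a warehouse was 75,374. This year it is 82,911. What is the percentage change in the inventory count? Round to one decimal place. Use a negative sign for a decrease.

Change: 82,911 − 75,374 = 7,537.
Relative to the original: 7,537 ÷ 75,374 ≈ 10.0%.

10.0%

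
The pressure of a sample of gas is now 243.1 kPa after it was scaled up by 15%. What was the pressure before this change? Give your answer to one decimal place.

211.4 kPa

The overall multiplier applied was 1.15.
So the original pressure was 243.1 ÷ 1.15 ≈ 211.4 kPa.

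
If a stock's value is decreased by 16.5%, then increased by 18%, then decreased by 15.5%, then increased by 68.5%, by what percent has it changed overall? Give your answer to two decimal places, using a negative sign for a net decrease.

The combined multiplier is 0.835 × 1.18 × 0.845 × 1.685 = 1.4028947725.
That corresponds to an increase of 40.29%.

40.29%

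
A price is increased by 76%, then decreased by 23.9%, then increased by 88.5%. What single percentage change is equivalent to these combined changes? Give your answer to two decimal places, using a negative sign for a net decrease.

152.47%

The combined multiplier is 1.76 × 0.761 × 1.885 = 2.5246936.
That corresponds to an increase of 152.47%.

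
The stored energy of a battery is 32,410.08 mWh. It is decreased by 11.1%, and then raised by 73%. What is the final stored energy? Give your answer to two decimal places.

49,845.73 mWh

After the 11.1% decrease: 32,410.08 × 0.889 = 28812.56112.
After the 73% increase: 28812.56112 × 1.73 = 49845.7307376 ≈ 49,845.73.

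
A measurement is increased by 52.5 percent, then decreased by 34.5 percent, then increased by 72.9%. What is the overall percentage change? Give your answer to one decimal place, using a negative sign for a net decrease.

72.7%

A 52.5% increase multiplies by 1.525.
Then a 34.5% decrease: 1.525 × 0.655 = 0.998875.
Then a 72.9% increase: 0.998875 × 1.729 = 1.727054875.
Overall factor 1.727054875, i.e. 72.7%.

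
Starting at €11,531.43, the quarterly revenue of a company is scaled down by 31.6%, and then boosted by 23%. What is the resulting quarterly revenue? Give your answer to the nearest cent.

After the 31.6% decrease: €11,531.43 × 0.684 = €7887.49812.
Apply the 23% increase: €7887.49812 × 1.23 = €9701.6226876 ≈ €9,701.62.

€9,701.62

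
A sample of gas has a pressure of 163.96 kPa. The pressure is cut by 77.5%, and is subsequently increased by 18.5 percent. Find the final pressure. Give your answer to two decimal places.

43.72 kPa

Apply the 77.5% decrease: 163.96 × 0.225 = 36.891.
After the 18.5% increase: 36.891 × 1.185 = 43.715835 ≈ 43.72.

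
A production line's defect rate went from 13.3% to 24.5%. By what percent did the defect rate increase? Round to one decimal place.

The change is 24.5 − 13.3 = 11.2 percentage points.
Relative to the original 13.3%, that is 11.2 ÷ 13.3 ≈ 84.2%.
So the defect rate rose by 84.2%.

84.2%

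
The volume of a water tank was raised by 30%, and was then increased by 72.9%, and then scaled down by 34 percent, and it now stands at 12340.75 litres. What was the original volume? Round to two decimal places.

8318.77 litres

The overall multiplier applied was 1.3 × 1.729 × 0.66 = 1.483482.
So the original volume was 12340.75 ÷ 1.483482 ≈ 8318.77 litres.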